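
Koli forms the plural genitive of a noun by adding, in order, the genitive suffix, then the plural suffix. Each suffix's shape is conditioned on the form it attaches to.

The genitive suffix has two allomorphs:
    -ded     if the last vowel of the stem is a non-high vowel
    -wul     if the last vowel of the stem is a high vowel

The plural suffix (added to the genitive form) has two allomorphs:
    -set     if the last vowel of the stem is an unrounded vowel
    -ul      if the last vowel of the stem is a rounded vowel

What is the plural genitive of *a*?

adedset

*a* — last vowel /a/ (a non-high vowel) → -ded → *aded*.
The genitive form *aded* — last vowel /e/ (an unrounded vowel) → -set → *adedset*.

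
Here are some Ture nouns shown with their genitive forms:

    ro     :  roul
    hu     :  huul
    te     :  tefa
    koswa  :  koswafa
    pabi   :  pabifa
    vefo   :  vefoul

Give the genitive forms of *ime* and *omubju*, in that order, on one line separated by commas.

Looking at the last vowel of each stem: -ul when the last vowel of the stem is a rounded vowel (*ro*, *hu*, *vefo*); -fa when the last vowel of the stem is an unrounded vowel (*te*, *koswa*, *pabi*).
*ime*: last vowel = /e/, an unrounded vowel → -fa → *imefa*.
Since the last vowel of *omubju* is /u/ (a rounded vowel), it takes -ul, giving *omubjuul*.

imefa, omubjuul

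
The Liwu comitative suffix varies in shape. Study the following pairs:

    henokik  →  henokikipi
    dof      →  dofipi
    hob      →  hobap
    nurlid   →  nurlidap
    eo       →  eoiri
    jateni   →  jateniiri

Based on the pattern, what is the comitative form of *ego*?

egoiri

The pattern is voicing of the final sound: -ipi when the stem ends in a voiceless consonant (*henokik*, *dof*); -ap when the stem ends in a voiced consonant (*hob*, *nurlid*); -iri when the stem ends in a vowel (*eo*, *jateni*).
The final sound of *ego* is /o/, which is a vowel, so the suffix is -iri, giving *egoiri*.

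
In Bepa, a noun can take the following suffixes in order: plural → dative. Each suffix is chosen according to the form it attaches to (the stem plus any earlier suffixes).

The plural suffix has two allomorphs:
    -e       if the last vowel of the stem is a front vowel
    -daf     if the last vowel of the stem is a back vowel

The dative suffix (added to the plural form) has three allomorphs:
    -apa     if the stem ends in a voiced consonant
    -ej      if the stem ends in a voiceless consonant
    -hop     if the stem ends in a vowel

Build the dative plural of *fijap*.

fijapdafej

The last vowel of *fijap* is /a/, which is a back vowel, so the plural suffix is -daf, giving *fijapdaf*.
Since the final sound of the plural form *fijapdaf* is /f/ (a voiceless consonant), it takes -ej, giving *fijapdafej*.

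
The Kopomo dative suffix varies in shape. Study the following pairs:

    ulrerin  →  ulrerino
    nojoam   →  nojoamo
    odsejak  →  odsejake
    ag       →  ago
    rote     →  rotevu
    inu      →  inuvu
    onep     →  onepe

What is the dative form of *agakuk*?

Looking at the final sound of each stem: -e when the stem ends in a voiceless consonant (*odsejak*, *onep*); -o when the stem ends in a voiced consonant (*ulrerin*, *nojoam*, *ag*); -vu when the stem ends in a vowel (*rote*, *inu*).
*agakuk* — final sound /k/ (a voiceless consonant) → -e → *agakuke*.

agakuke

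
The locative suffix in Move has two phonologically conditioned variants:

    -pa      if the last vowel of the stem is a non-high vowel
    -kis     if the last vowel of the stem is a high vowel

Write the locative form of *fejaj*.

fejajpa

The last vowel of *fejaj* is /a/, which is a non-high vowel, so the suffix is -pa, giving *fejajpa*.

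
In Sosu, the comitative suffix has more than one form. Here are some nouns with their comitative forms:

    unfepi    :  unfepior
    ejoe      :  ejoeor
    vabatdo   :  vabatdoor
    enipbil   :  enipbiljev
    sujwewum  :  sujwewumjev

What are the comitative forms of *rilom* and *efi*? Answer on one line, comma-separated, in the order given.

rilomjev, efior

Looking at the final sound of each stem: -jev when the stem ends in a consonant (*enipbil*, *sujwewum*); -or when the stem ends in a vowel (*unfepi*, *ejoe*, *vabatdo*).
Since the final sound of *rilom* is /m/ (a consonant), it takes -jev, giving *rilomjev*.
Since the final sound of *efi* is /i/ (a vowel), it takes -or, giving *efior*.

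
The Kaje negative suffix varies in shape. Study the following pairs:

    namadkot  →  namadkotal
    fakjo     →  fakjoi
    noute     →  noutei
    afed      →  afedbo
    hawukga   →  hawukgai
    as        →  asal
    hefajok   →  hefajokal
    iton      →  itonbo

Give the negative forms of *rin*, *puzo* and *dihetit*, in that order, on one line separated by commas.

The pattern is voicing of the final sound: -al when the stem ends in a voiceless consonant (*namadkot*, *as*, *hefajok*); -bo when the stem ends in a voiced consonant (*afed*, *iton*); -i when the stem ends in a vowel (*fakjo*, *noute*, *hawukga*).
The final sound of *rin* is /n/, which is a voiced consonant, so the suffix is -bo, giving *rinbo*.
Since the final sound of *puzo* is /o/ (a vowel), it takes -i, giving *puzoi*.
Since the final sound of *dihetit* is /t/ (a voiceless consonant), it takes -al, giving *dihetital*.

rinbo, puzoi, dihetital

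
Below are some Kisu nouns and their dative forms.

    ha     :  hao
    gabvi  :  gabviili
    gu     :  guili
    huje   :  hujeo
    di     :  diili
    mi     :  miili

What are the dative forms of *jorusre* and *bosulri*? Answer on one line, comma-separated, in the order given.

Looking at the last vowel of each stem: -ili when the last vowel of the stem is a high vowel (*gabvi*, *gu*, *di*, *mi*); -o when the last vowel of the stem is a non-high vowel (*ha*, *huje*).
*jorusre* — last vowel /e/ (a non-high vowel) → -o → *jorusreo*.
Since the last vowel of *bosulri* is /i/ (a high vowel), it takes -ili, giving *bosulriili*.

jorusreo, bosulriili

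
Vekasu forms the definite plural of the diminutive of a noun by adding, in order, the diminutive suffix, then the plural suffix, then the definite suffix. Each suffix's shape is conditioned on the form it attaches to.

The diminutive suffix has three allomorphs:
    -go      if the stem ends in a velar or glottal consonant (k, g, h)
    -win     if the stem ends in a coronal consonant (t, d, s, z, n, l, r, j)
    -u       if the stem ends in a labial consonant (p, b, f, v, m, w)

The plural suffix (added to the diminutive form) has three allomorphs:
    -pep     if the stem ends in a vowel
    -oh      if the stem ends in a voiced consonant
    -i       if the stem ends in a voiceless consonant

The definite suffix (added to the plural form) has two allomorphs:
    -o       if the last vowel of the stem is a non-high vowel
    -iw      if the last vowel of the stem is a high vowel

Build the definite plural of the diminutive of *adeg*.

adeggopepo

*adeg*: final consonant = /g/, velar/glottal → -go → *adeggo*.
Since the final sound of the diminutive form *adeggo* is /o/ (a vowel), it takes -pep, giving *adeggopep*.
The plural form *adeggopep* — last vowel /e/ (a non-high vowel) → -o → *adeggopepo*.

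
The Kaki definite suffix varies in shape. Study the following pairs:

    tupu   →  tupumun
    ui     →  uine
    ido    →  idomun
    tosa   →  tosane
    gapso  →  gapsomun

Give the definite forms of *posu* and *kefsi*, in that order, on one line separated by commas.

posumun, kefsine

The pattern is rounding harmony: -mun when the last vowel of the stem is a rounded vowel (*tupu*, *ido*, *gapso*); -ne when the last vowel of the stem is an unrounded vowel (*ui*, *tosa*).
*posu*: last vowel = /u/, a rounded vowel → -mun → *posumun*.
*kefsi* — last vowel /i/ (an unrounded vowel) → -ne → *kefsine*.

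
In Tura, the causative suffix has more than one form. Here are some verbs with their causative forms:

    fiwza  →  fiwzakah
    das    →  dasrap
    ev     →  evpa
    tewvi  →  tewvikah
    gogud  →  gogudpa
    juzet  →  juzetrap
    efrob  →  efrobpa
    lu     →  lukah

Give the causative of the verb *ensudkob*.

ensudkobpa

The alternation tracks the final sound of the stem — -rap when the stem ends in a voiceless consonant (*das*, *juzet*); -pa when the stem ends in a voiced consonant (*ev*, *gogud*, *efrob*); -kah when the stem ends in a vowel (*fiwza*, *tewvi*, *lu*).
The final sound of *ensudkob* is /b/, which is a voiced consonant, so the suffix is -pa, giving *ensudkobpa*.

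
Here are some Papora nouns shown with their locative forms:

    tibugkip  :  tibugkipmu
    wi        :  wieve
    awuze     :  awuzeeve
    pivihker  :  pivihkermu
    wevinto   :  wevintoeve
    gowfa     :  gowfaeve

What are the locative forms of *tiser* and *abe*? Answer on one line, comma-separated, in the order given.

The suffix is conditioned by the final sound: -mu when the stem ends in a consonant (*tibugkip*, *pivihker*); -eve when the stem ends in a vowel (*wi*, *awuze*, *wevinto*, *gowfa*).
*tiser*: final sound = /r/, a consonant → -mu → *tisermu*.
The final sound of *abe* is /e/, which is a vowel, so the suffix is -eve, giving *abeeve*.

tisermu, abeeve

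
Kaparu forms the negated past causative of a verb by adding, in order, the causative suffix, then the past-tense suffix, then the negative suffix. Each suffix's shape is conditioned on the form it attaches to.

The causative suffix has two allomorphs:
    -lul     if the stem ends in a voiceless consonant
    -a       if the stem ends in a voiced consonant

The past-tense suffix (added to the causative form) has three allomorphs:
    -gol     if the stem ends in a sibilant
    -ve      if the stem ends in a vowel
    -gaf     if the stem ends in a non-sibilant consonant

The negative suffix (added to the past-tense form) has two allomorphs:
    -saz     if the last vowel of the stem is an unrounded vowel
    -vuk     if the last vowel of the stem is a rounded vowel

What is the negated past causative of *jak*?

*jak* — final consonant /k/ (voiceless) → -lul → *jaklul*.
The causative form *jaklul*: final sound = /l/, a non-sibilant consonant → -gaf → *jaklulgaf*.
The last vowel of the past-tense form *jaklulgaf* is /a/, which is an unrounded vowel, so the negative suffix is -saz, giving *jaklulgafsaz*.

jaklulgafsaz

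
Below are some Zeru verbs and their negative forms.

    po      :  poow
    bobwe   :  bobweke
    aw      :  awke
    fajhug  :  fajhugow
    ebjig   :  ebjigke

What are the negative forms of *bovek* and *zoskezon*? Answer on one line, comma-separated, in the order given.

bovekke, zoskezonow

The suffix is conditioned by the last vowel: -ow when the last vowel of the stem is a rounded vowel (*po*, *fajhug*); -ke when the last vowel of the stem is an unrounded vowel (*bobwe*, *aw*, *ebjig*).
*bovek*: last vowel = /e/, an unrounded vowel → -ke → *bovekke*.
Since the last vowel of *zoskezon* is /o/ (a rounded vowel), it takes -ow, giving *zoskezonow*.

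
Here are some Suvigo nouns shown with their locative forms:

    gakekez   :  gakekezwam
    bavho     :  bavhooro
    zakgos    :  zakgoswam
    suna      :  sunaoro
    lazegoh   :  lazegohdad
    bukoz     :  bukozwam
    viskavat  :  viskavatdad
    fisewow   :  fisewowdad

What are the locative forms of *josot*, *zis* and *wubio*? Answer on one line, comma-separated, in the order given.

The pattern is sibilance of the final sound: -wam when the stem ends in a sibilant (*gakekez*, *zakgos*, *bukoz*); -dad when the stem ends in a non-sibilant consonant (*lazegoh*, *viskavat*, *fisewow*); -oro when the stem ends in a vowel (*bavho*, *suna*).
The final sound of *josot* is /t/, which is a non-sibilant consonant, so the suffix is -dad, giving *josotdad*.
*zis*: final sound = /s/, a sibilant → -wam → *ziswam*.
*wubio* — final sound /o/ (a vowel) → -oro → *wubiooro*.

josotdad, ziswam, wubiooro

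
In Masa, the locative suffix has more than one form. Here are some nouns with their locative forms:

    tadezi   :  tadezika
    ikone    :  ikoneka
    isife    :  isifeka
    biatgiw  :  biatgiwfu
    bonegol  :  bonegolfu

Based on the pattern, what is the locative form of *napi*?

The pattern is consonant vs. vowel: -fu when the stem ends in a consonant (*biatgiw*, *bonegol*); -ka when the stem ends in a vowel (*tadezi*, *ikone*, *isife*).
*napi* — final sound /i/ (a vowel) → -ka → *napika*.

napika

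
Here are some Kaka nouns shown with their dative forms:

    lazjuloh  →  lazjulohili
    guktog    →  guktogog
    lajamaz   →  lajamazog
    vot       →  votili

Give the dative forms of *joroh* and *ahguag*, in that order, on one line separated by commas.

jorohili, ahguagog

The suffix is conditioned by the final consonant: -ili when the stem ends in a voiceless consonant (*lazjuloh*, *vot*); -og when the stem ends in a voiced consonant (*guktog*, *lajamaz*).
*joroh*: final consonant = /h/, voiceless → -ili → *jorohili*.
The final consonant of *ahguag* is /g/, which is voiced, so the suffix is -og, giving *ahguagog*.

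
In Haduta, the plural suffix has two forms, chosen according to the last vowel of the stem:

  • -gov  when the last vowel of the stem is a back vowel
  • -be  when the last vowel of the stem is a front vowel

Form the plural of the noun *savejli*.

savejlibe

*savejli* — last vowel /i/ (a front vowel) → -be → *savejlibe*.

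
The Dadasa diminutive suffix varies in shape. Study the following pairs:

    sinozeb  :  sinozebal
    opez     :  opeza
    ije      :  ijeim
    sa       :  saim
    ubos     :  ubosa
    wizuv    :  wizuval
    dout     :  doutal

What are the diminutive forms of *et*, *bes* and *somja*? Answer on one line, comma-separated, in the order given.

etal, besa, somjaim

The alternation tracks the final sound of the stem — -a when the stem ends in a sibilant (*opez*, *ubos*); -al when the stem ends in a non-sibilant consonant (*sinozeb*, *wizuv*, *dout*); -im when the stem ends in a vowel (*ije*, *sa*).
*et* — final sound /t/ (a non-sibilant consonant) → -al → *etal*.
*bes*: final sound = /s/, a sibilant → -a → *besa*.
*somja*: final sound = /a/, a vowel → -im → *somjaim*.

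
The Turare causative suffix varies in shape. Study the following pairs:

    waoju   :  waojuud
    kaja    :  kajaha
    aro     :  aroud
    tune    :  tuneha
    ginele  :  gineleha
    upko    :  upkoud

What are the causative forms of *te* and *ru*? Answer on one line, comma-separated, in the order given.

teha, ruud

The pattern is rounding harmony: -ud when the last vowel of the stem is a rounded vowel (*waoju*, *aro*, *upko*); -ha when the last vowel of the stem is an unrounded vowel (*kaja*, *tune*, *ginele*).
*te*: last vowel = /e/, an unrounded vowel → -ha → *teha*.
*ru* — last vowel /u/ (a rounded vowel) → -ud → *ruud*.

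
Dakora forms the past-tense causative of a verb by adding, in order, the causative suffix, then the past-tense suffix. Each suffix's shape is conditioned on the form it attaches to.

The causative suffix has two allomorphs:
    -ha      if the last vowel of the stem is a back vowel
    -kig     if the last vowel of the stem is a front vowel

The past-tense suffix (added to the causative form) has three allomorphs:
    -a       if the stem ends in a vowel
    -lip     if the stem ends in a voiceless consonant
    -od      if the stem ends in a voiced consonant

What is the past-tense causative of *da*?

dahaa

The last vowel of *da* is /a/, which is a back vowel, so the causative suffix is -ha, giving *daha*.
The final sound of the causative form *daha* is /a/, which is a vowel, so the past-tense suffix is -a, giving *dahaa*.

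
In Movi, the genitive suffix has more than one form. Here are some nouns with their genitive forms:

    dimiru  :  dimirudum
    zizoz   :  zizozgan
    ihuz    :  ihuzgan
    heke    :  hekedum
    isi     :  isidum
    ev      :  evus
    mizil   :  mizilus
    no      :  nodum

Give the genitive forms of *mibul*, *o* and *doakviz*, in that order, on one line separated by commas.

mibulus, odum, doakvizgan

The pattern is sibilance of the final sound: -gan when the stem ends in a sibilant (*zizoz*, *ihuz*); -us when the stem ends in a non-sibilant consonant (*ev*, *mizil*); -dum when the stem ends in a vowel (*dimiru*, *heke*, *isi*, *no*).
*mibul*: final sound = /l/, a non-sibilant consonant → -us → *mibulus*.
Since the final sound of *o* is /o/ (a vowel), it takes -dum, giving *odum*.
The final sound of *doakviz* is /z/, which is a sibilant, so the suffix is -gan, giving *doakvizgan*.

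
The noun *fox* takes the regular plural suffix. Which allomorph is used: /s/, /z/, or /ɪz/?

/ɪz/

The stem *fox* ends in a sibilant (/s, z, ʃ, ʒ, tʃ, dʒ/).
The plural suffix surfaces as /ɪz/ after sibilants, /s/ after other voiceless consonants, and /z/ after other voiced sounds.
So the plural -s on *fox* is pronounced /ɪz/.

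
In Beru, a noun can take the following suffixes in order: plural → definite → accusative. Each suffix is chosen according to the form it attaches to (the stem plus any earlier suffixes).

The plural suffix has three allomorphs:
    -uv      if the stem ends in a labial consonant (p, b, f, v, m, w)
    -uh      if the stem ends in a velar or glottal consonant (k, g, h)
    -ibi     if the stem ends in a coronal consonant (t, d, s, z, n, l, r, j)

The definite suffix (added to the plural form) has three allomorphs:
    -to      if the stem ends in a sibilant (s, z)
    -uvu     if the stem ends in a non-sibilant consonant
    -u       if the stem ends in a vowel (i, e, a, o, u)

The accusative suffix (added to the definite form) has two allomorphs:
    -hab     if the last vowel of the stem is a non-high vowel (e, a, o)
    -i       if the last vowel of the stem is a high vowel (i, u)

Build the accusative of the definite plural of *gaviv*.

gavivuvuvui

The final consonant of *gaviv* is /v/, which is labial, so the plural suffix is -uv, giving *gavivuv*.
Since the final sound of the plural form *gavivuv* is /v/ (a non-sibilant consonant), it takes -uvu, giving *gavivuvuvu*.
The last vowel of the definite form *gavivuvuvu* is /u/, which is a high vowel, so the accusative suffix is -i, giving *gavivuvuvui*.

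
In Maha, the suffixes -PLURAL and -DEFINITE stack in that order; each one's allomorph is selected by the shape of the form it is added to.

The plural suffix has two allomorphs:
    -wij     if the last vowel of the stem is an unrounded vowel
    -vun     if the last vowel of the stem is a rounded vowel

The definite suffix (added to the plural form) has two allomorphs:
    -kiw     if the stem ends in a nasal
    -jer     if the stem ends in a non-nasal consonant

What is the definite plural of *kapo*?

kapovunkiw

*kapo* — last vowel /o/ (a rounded vowel) → -vun → *kapovun*.
Since the final consonant of the plural form *kapovun* is /n/ (a nasal), it takes -kiw, giving *kapovunkiw*.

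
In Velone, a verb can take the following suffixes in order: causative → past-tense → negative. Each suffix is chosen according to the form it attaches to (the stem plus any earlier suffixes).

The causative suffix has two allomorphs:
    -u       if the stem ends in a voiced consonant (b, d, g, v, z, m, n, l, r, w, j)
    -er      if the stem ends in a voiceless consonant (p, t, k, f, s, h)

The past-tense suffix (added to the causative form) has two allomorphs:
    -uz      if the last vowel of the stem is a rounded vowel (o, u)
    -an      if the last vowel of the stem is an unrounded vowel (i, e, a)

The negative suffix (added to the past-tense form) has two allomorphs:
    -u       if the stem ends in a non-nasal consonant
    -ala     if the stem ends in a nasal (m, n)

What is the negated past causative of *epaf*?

epaferanala

*epaf*: final consonant = /f/, voiceless → -er → *epafer*.
Since the last vowel of the causative form *epafer* is /e/ (an unrounded vowel), it takes -an, giving *epaferan*.
The final consonant of the past-tense form *epaferan* is /n/, which is a nasal, so the negative suffix is -ala, giving *epaferanala*.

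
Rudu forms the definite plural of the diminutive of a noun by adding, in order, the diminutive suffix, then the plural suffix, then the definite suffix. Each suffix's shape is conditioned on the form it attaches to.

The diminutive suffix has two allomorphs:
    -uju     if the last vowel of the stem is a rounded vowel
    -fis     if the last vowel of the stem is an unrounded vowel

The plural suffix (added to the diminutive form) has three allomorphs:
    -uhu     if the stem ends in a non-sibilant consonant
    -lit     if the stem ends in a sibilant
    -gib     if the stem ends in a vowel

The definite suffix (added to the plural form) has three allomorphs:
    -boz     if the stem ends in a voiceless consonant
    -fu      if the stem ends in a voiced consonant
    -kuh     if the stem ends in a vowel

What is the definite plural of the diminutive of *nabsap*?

nabsapfislitboz

Since the last vowel of *nabsap* is /a/ (an unrounded vowel), it takes -fis, giving *nabsapfis*.
The final sound of the diminutive form *nabsapfis* is /s/, which is a sibilant, so the plural suffix is -lit, giving *nabsapfislit*.
The plural form *nabsapfislit*: final sound = /t/, a voiceless consonant → -boz → *nabsapfislitboz*.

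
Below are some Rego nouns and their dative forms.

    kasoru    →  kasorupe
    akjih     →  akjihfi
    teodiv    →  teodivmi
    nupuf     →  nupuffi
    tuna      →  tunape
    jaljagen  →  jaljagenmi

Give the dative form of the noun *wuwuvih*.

The alternation tracks the final sound of the stem — -fi when the stem ends in a voiceless consonant (*akjih*, *nupuf*); -mi when the stem ends in a voiced consonant (*teodiv*, *jaljagen*); -pe when the stem ends in a vowel (*kasoru*, *tuna*).
The final sound of *wuwuvih* is /h/, which is a voiceless consonant, so the suffix is -fi, giving *wuwuvihfi*.

wuwuvihfi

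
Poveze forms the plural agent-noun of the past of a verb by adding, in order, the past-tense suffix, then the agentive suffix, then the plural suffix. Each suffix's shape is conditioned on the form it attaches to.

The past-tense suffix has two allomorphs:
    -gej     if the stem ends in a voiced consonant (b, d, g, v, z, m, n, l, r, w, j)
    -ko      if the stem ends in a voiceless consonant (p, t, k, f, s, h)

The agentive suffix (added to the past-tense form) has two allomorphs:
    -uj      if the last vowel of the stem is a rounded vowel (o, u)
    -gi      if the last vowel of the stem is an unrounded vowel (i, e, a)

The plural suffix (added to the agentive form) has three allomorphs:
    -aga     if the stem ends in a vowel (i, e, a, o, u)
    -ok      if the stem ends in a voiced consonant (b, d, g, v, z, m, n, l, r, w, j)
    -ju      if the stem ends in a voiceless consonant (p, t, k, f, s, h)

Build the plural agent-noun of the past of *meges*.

*meges* — final consonant /s/ (voiceless) → -ko → *megesko*.
Since the last vowel of the past-tense form *megesko* is /o/ (a rounded vowel), it takes -uj, giving *megeskouj*.
The agentive form *megeskouj* — final sound /j/ (a voiced consonant) → -ok → *megeskoujok*.

megeskoujok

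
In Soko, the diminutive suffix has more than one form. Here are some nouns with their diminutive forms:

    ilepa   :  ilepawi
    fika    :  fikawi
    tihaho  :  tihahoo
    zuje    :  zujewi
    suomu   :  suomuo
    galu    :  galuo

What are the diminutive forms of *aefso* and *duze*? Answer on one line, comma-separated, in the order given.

The suffix is conditioned by the last vowel: -o when the last vowel of the stem is a rounded vowel (*tihaho*, *suomu*, *galu*); -wi when the last vowel of the stem is an unrounded vowel (*ilepa*, *fika*, *zuje*).
The last vowel of *aefso* is /o/, which is a rounded vowel, so the suffix is -o, giving *aefsoo*.
*duze* — last vowel /e/ (an unrounded vowel) → -wi → *duzewi*.

aefsoo, duzewi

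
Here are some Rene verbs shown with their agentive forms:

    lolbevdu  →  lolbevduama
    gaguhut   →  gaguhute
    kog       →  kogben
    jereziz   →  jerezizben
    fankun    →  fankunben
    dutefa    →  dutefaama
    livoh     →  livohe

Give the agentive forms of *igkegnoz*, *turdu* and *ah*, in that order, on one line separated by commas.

Looking at the final sound of each stem: -e when the stem ends in a voiceless consonant (*gaguhut*, *livoh*); -ben when the stem ends in a voiced consonant (*kog*, *jereziz*, *fankun*); -ama when the stem ends in a vowel (*lolbevdu*, *dutefa*).
The final sound of *igkegnoz* is /z/, which is a voiced consonant, so the suffix is -ben, giving *igkegnozben*.
*turdu* — final sound /u/ (a vowel) → -ama → *turduama*.
The final sound of *ah* is /h/, which is a voiceless consonant, so the suffix is -e, giving *ahe*.

igkegnozben, turduama, ahe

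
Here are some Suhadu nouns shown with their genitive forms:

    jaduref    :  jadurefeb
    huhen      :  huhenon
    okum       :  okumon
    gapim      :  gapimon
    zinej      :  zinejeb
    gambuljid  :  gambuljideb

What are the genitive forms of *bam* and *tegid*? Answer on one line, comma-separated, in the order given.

The pattern is nasality of the final consonant: -on when the stem ends in a nasal (*huhen*, *okum*, *gapim*); -eb when the stem ends in a non-nasal consonant (*jaduref*, *zinej*, *gambuljid*).
*bam* — final consonant /m/ (a nasal) → -on → *bamon*.
*tegid* — final consonant /d/ (non-nasal) → -eb → *tegideb*.

bamon, tegideb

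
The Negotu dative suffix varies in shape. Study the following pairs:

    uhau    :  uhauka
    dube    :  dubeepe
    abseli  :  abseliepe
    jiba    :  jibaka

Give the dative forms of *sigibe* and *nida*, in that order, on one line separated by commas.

The pattern is front/back vowel harmony: -epe when the last vowel of the stem is a front vowel (*dube*, *abseli*); -ka when the last vowel of the stem is a back vowel (*uhau*, *jiba*).
Since the last vowel of *sigibe* is /e/ (a front vowel), it takes -epe, giving *sigibeepe*.
The last vowel of *nida* is /a/, which is a back vowel, so the suffix is -ka, giving *nidaka*.

sigibeepe, nidaka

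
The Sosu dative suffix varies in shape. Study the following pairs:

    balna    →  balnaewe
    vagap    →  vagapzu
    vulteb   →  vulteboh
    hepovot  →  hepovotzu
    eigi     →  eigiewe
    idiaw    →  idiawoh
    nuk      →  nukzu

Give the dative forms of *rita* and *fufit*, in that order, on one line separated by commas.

ritaewe, fufitzu

The suffix is conditioned by the final sound: -zu when the stem ends in a voiceless consonant (*vagap*, *hepovot*, *nuk*); -oh when the stem ends in a voiced consonant (*vulteb*, *idiaw*); -ewe when the stem ends in a vowel (*balna*, *eigi*).
Since the final sound of *rita* is /a/ (a vowel), it takes -ewe, giving *ritaewe*.
*fufit*: final sound = /t/, a voiceless consonant → -zu → *fufitzu*.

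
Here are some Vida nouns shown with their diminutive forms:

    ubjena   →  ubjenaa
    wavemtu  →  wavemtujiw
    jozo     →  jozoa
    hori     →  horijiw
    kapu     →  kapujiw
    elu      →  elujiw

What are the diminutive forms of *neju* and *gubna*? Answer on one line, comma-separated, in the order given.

nejujiw, gubnaa

The alternation tracks the last vowel of the stem — -jiw when the last vowel of the stem is a high vowel (*wavemtu*, *hori*, *kapu*, *elu*); -a when the last vowel of the stem is a non-high vowel (*ubjena*, *jozo*).
*neju*: last vowel = /u/, a high vowel → -jiw → *nejujiw*.
Since the last vowel of *gubna* is /a/ (a non-high vowel), it takes -a, giving *gubnaa*.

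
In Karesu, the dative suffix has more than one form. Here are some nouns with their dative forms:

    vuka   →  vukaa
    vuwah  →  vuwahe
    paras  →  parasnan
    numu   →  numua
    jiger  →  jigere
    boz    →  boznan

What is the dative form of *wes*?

wesnan

The alternation tracks the final sound of the stem — -nan when the stem ends in a sibilant (*paras*, *boz*); -e when the stem ends in a non-sibilant consonant (*vuwah*, *jiger*); -a when the stem ends in a vowel (*vuka*, *numu*).
*wes* — final sound /s/ (a sibilant) → -nan → *wesnan*.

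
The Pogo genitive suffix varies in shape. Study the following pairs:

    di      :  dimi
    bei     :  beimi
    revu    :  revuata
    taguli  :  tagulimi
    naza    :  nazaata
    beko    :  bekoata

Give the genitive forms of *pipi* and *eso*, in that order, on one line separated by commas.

pipimi, esoata

Looking at the last vowel of each stem: -mi when the last vowel of the stem is a front vowel (*di*, *bei*, *taguli*); -ata when the last vowel of the stem is a back vowel (*revu*, *naza*, *beko*).
Since the last vowel of *pipi* is /i/ (a front vowel), it takes -mi, giving *pipimi*.
*eso* — last vowel /o/ (a back vowel) → -ata → *esoata*.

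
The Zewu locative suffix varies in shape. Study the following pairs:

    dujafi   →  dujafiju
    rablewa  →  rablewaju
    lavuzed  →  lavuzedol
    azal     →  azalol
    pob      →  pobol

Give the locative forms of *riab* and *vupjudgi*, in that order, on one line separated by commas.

riabol, vupjudgiju

The alternation tracks the final sound of the stem — -ol when the stem ends in a consonant (*lavuzed*, *azal*, *pob*); -ju when the stem ends in a vowel (*dujafi*, *rablewa*).
The final sound of *riab* is /b/, which is a consonant, so the suffix is -ol, giving *riabol*.
Since the final sound of *vupjudgi* is /i/ (a vowel), it takes -ju, giving *vupjudgiju*.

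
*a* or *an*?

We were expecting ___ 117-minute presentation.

a

The indefinite article is chosen by the initial *sound* of the following word, not its spelling.
The number *117* is spoken "one hundred …", beginning with /wʌn/ — a consonant sound.
So the article is *a*: We were expecting a 117-minute presentation.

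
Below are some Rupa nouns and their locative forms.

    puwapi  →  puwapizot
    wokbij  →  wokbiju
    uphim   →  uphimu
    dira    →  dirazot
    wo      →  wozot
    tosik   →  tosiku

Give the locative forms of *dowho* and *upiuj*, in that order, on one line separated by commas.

The alternation tracks the final sound of the stem — -u when the stem ends in a consonant (*wokbij*, *uphim*, *tosik*); -zot when the stem ends in a vowel (*puwapi*, *dira*, *wo*).
The final sound of *dowho* is /o/, which is a vowel, so the suffix is -zot, giving *dowhozot*.
*upiuj* — final sound /j/ (a consonant) → -u → *upiuju*.

dowhozot, upiuju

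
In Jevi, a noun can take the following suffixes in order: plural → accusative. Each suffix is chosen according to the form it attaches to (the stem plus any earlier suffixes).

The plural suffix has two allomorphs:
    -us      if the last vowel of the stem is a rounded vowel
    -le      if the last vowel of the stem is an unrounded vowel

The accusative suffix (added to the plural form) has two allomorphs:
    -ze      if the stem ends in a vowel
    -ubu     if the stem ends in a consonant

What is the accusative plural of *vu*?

vuusubu

The last vowel of *vu* is /u/, which is a rounded vowel, so the plural suffix is -us, giving *vuus*.
Since the final sound of the plural form *vuus* is /s/ (a consonant), it takes -ubu, giving *vuusubu*.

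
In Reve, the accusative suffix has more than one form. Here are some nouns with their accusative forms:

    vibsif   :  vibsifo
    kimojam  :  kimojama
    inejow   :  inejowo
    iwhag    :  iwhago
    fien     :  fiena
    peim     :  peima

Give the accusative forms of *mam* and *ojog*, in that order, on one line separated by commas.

The alternation tracks the final consonant of the stem — -a when the stem ends in a nasal (*kimojam*, *fien*, *peim*); -o when the stem ends in a non-nasal consonant (*vibsif*, *inejow*, *iwhag*).
*mam*: final consonant = /m/, a nasal → -a → *mama*.
*ojog* — final consonant /g/ (non-nasal) → -o → *ojogo*.

mama, ojogo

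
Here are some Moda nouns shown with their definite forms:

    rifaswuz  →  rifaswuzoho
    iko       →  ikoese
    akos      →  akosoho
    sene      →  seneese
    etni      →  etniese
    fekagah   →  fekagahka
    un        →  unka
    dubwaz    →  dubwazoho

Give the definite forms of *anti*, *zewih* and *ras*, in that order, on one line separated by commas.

antiese, zewihka, rasoho

The alternation tracks the final sound of the stem — -oho when the stem ends in a sibilant (*rifaswuz*, *akos*, *dubwaz*); -ka when the stem ends in a non-sibilant consonant (*fekagah*, *un*); -ese when the stem ends in a vowel (*iko*, *sene*, *etni*).
Since the final sound of *anti* is /i/ (a vowel), it takes -ese, giving *antiese*.
*zewih* — final sound /h/ (a non-sibilant consonant) → -ka → *zewihka*.
*ras*: final sound = /s/, a sibilant → -oho → *rasoho*.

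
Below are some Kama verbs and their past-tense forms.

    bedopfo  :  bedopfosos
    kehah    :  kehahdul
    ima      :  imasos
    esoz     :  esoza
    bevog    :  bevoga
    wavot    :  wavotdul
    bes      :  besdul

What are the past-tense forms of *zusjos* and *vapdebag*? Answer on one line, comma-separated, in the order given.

zusjosdul, vapdebaga

The suffix is conditioned by the final sound: -dul when the stem ends in a voiceless consonant (*kehah*, *wavot*, *bes*); -a when the stem ends in a voiced consonant (*esoz*, *bevog*); -sos when the stem ends in a vowel (*bedopfo*, *ima*).
*zusjos*: final sound = /s/, a voiceless consonant → -dul → *zusjosdul*.
The final sound of *vapdebag* is /g/, which is a voiced consonant, so the suffix is -a, giving *vapdebaga*.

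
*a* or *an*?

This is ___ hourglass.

an

The indefinite article is chosen by the initial *sound* of the following word, not its spelling.
*hourglass* begins with the sound /aʊ/ (silent h) — a vowel sound.
So the article is *an*: This is an hourglass.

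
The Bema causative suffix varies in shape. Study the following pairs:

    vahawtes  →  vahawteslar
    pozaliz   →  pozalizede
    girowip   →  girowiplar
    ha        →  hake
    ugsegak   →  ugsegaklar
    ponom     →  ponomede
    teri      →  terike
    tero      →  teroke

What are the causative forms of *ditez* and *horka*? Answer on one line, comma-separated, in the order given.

Looking at the final sound of each stem: -lar when the stem ends in a voiceless consonant (*vahawtes*, *girowip*, *ugsegak*); -ede when the stem ends in a voiced consonant (*pozaliz*, *ponom*); -ke when the stem ends in a vowel (*ha*, *teri*, *tero*).
Since the final sound of *ditez* is /z/ (a voiced consonant), it takes -ede, giving *ditezede*.
*horka*: final sound = /a/, a vowel → -ke → *horkake*.

ditezede, horkake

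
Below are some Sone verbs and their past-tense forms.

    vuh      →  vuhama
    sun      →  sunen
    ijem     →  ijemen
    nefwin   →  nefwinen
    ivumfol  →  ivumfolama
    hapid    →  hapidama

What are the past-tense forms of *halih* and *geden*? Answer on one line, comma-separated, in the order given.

Looking at the final consonant of each stem: -en when the stem ends in a nasal (*sun*, *ijem*, *nefwin*); -ama when the stem ends in a non-nasal consonant (*vuh*, *ivumfol*, *hapid*).
*halih*: final consonant = /h/, non-nasal → -ama → *halihama*.
The final consonant of *geden* is /n/, which is a nasal, so the suffix is -en, giving *gedenen*.

halihama, gedenen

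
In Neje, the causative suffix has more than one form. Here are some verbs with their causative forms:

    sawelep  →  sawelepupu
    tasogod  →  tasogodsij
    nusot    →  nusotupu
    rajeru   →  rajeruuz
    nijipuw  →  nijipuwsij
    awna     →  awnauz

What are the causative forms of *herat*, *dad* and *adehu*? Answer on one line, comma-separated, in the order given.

heratupu, dadsij, adehuuz

The alternation tracks the final sound of the stem — -upu when the stem ends in a voiceless consonant (*sawelep*, *nusot*); -sij when the stem ends in a voiced consonant (*tasogod*, *nijipuw*); -uz when the stem ends in a vowel (*rajeru*, *awna*).
The final sound of *herat* is /t/, which is a voiceless consonant, so the suffix is -upu, giving *heratupu*.
*dad*: final sound = /d/, a voiced consonant → -sij → *dadsij*.
Since the final sound of *adehu* is /u/ (a vowel), it takes -uz, giving *adehuuz*.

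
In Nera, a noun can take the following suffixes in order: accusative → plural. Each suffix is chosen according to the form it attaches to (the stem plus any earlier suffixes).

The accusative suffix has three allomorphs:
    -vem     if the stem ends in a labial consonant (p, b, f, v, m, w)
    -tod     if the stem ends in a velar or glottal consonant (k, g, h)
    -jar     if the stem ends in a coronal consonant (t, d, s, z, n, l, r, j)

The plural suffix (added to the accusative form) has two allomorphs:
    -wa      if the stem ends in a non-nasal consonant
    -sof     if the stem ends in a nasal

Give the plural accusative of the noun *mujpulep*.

mujpulepvemsof

*mujpulep*: final consonant = /p/, labial → -vem → *mujpulepvem*.
The final consonant of the accusative form *mujpulepvem* is /m/, which is a nasal, so the plural suffix is -sof, giving *mujpulepvemsof*.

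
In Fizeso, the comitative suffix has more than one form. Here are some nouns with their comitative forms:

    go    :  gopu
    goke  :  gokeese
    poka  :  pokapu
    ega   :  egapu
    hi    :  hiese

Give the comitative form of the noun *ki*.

Looking at the last vowel of each stem: -ese when the last vowel of the stem is a front vowel (*goke*, *hi*); -pu when the last vowel of the stem is a back vowel (*go*, *poka*, *ega*).
*ki*: last vowel = /i/, a front vowel → -ese → *kiese*.

kiese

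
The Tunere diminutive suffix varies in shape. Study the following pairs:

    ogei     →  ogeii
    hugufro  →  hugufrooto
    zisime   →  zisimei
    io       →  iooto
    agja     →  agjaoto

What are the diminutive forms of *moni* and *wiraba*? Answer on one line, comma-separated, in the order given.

monii, wirabaoto

The pattern is front/back vowel harmony: -i when the last vowel of the stem is a front vowel (*ogei*, *zisime*); -oto when the last vowel of the stem is a back vowel (*hugufro*, *io*, *agja*).
Since the last vowel of *moni* is /i/ (a front vowel), it takes -i, giving *monii*.
Since the last vowel of *wiraba* is /a/ (a back vowel), it takes -oto, giving *wirabaoto*.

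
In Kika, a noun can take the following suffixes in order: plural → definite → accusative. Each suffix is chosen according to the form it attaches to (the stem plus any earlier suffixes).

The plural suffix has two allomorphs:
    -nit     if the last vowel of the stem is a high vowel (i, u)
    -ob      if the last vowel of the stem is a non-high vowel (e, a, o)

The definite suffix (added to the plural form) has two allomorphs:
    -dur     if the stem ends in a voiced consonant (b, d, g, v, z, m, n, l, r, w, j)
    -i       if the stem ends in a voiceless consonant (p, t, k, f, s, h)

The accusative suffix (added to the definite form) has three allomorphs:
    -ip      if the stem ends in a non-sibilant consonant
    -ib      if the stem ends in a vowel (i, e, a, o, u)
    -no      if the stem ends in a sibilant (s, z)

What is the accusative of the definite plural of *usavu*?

*usavu*: last vowel = /u/, a high vowel → -nit → *usavunit*.
The final consonant of the plural form *usavunit* is /t/, which is voiceless, so the definite suffix is -i, giving *usavuniti*.
The definite form *usavuniti*: final sound = /i/, a vowel → -ib → *usavunitiib*.

usavunitiib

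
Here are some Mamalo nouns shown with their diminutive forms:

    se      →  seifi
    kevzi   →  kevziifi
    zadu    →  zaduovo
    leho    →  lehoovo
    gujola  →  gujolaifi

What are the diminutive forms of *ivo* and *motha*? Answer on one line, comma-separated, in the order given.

The alternation tracks the last vowel of the stem — -ovo when the last vowel of the stem is a rounded vowel (*zadu*, *leho*); -ifi when the last vowel of the stem is an unrounded vowel (*se*, *kevzi*, *gujola*).
Since the last vowel of *ivo* is /o/ (a rounded vowel), it takes -ovo, giving *ivoovo*.
*motha*: last vowel = /a/, an unrounded vowel → -ifi → *mothaifi*.

ivoovo, mothaifi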